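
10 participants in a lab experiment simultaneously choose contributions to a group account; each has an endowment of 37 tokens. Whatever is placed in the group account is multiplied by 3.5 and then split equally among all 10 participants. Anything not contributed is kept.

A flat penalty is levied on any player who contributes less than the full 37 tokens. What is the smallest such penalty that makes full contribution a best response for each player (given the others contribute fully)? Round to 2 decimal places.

24.05 tokens

Given the others contribute fully, the best deviation is to contribute 0 (any partial contribution still incurs the fine and gives up units whose private return 0.3500 is below 1).
Deviating from 37 to 0 saves 37 tokens but forfeits the deviator's share of the drop in the group account: 3.5/10 × 37 = 12.95.
So the deviation gain is 37 − 12.95 = 24.05, and the fine must be at least 24.05 tokens to wipe it out.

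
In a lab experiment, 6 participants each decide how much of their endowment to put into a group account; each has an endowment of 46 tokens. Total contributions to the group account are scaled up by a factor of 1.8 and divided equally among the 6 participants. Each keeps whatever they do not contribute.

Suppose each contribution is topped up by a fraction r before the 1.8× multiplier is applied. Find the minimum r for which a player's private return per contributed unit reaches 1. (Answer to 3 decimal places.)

2.333

With matching at rate r, one contributed unit becomes (1 + r) in the group account and returns 1.8 × (1 + r) / 6 to the contributor.
Setting this equal to 1: 1 + r = 6/1.8 = 3.3333.
So the minimum matching rate is r = 3.3333 − 1 = 2.333.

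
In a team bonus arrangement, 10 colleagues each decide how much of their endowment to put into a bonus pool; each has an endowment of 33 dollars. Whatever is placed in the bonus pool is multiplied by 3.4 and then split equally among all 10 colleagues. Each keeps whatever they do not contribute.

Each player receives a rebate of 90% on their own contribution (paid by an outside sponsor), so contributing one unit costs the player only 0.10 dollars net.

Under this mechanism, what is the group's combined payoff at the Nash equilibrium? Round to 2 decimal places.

1419.00 dollars

With the mechanism, a contributed unit returns (3.4/10) / 0.10 = 3.4000 per unit of net cost to the contributor — now above 1 — so contributing fully is weakly dominant for every player.
At the Nash equilibrium everyone contributes 33. Group total payoff = 10 × (33 × 0.90 + 3.4 × 33) = 1419.00.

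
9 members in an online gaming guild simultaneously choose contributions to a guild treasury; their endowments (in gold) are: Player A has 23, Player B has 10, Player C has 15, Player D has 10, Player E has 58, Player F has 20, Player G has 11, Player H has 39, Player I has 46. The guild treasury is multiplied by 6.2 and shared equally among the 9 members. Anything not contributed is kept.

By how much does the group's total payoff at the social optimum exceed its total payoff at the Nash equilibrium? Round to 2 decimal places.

1206.40 gold

The private return per contributed unit is 6.2/9 = 0.6889 < 1 for every player regardless of endowment, so the Nash equilibrium is zero contribution and the group total is Σ E_j = 23 + 10 + 15 + 10 + 58 + 20 + 11 + 39 + 46 = 232.
Each contributed unit returns 6.200 to the group, so the social optimum is full contribution by everyone: group total = 6.200 × 232 = 1438.40.
Efficiency loss = (6.200 − 1) × 232 = 1206.40.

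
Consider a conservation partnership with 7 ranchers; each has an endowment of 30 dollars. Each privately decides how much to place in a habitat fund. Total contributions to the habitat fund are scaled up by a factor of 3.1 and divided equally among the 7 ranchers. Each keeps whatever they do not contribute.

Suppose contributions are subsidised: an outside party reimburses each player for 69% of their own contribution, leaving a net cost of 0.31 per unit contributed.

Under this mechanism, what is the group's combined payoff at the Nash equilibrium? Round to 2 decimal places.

795.90 dollars

The effective private return per unit is now (3.1/7) / 0.31 = 1.4286 > 1, so every player's dominant strategy flips to full contribution.
So the Nash equilibrium is full contribution by all 7; the group earns 7 × (30 × 0.69 + 3.1 × 30) = 795.90.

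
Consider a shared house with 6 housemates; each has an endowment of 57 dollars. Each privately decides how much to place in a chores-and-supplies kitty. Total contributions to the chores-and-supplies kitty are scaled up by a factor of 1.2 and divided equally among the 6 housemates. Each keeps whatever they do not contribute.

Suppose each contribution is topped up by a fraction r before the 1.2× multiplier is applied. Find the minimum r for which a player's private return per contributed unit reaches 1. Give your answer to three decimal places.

4.000

With matching at rate r, one contributed unit becomes (1 + r) in the chores-and-supplies kitty and returns 1.2 × (1 + r) / 6 to the contributor.
Setting this equal to 1: 1 + r = 6/1.2 = 5.0000.
So the minimum matching rate is r = 5.0000 − 1 = 4.000.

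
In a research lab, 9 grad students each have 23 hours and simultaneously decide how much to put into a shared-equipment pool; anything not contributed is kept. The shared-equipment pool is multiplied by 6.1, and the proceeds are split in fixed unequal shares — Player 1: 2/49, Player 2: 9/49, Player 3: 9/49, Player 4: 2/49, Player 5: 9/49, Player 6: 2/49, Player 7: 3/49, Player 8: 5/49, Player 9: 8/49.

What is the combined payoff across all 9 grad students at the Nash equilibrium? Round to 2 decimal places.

558.90 hours

Each unit j contributes comes back to j as 6.1 × (j's share), so j prefers to contribute only if that share exceeds 1/6.1 = 0.1639; otherwise keeping the unit dominates.
Player 2, Player 3 and Player 5 are above the threshold, contributing 23 each; the remaining 6 contribute 0. Total contributed: 69.
The shared-equipment pool pays out 6.1 × 69 = 420.90 in total (split across the unequal shares, but the aggregate is all that matters for the group sum).
The 6 free-riders keep 23 each, adding 138. Group total = 138 + 420.90 = 558.90.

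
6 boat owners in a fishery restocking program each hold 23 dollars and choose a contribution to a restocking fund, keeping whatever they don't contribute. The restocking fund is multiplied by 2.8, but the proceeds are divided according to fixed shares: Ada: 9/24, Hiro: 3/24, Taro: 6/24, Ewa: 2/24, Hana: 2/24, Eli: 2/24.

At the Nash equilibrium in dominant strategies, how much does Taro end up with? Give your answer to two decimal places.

A player with share s gets back 2.8·s per unit contributed, so full contribution is dominant for anyone with s > 1/2.8 = 0.3571 and zero contribution is dominant for anyone below.
Only Ada (9/24) clears that bar, contributing 23; the remaining 5 contribute 0. Total contributed: 23.
Taro keeps 23 and receives 2.8 × 23 × 6/24 = 16.10 from the restocking fund, for a payoff of 39.10.

39.10 dollars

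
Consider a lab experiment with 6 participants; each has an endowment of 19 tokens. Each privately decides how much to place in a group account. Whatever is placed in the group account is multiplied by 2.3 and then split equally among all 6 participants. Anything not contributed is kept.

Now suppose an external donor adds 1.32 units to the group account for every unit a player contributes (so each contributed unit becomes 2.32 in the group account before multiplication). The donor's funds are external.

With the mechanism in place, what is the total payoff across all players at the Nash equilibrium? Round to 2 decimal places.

With the mechanism, a contributed unit returns 2.3 × 2.32 / 6 = 0.8893 per unit of net cost — still below 1 — so contributing 0 remains dominant for every player.
Everyone keeps their endowment and the group total is 6 × 19 = 114.

114.00 tokens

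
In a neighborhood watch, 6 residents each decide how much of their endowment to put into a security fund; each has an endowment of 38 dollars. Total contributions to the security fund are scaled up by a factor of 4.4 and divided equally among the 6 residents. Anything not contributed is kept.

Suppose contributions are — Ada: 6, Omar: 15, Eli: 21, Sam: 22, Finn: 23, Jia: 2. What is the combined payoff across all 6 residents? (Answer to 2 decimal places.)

Total contributed: 6 + 15 + 21 + 22 + 23 + 2 = 89; total kept: 6 × 38 − 89 = 139.
The security fund pays out 4.4 × 89 = 391.60 in aggregate.
Group total = 139 + 391.60 = 530.60.

530.60 dollars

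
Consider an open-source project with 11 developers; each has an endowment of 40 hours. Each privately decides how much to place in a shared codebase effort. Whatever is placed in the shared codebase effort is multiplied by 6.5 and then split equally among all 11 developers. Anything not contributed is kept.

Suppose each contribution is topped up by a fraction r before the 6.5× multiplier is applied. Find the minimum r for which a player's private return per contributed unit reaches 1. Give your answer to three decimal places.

0.692

With matching at rate r, one contributed unit becomes (1 + r) in the shared codebase effort and returns 6.5 × (1 + r) / 11 to the contributor.
Setting this equal to 1: 1 + r = 11/6.5 = 1.6923.
So the minimum matching rate is r = 1.6923 − 1 = 0.692.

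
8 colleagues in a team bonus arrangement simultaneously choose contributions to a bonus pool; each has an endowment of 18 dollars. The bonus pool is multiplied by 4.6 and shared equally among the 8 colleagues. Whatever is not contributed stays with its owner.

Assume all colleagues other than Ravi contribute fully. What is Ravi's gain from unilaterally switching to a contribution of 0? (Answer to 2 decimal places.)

7.65 dollars

Switching from a contribution of 18 to 0 lets Ravi keep an extra 18 dollars, but lowers the bonus pool by 18, which costs Ravi their own share of that drop: 4.6/8 × 18 = 10.35.
Net gain = 18 − 10.35 = 7.65. The private return per contributed unit (0.5750) is below 1, so free-riding is indeed the best response regardless of what the others do.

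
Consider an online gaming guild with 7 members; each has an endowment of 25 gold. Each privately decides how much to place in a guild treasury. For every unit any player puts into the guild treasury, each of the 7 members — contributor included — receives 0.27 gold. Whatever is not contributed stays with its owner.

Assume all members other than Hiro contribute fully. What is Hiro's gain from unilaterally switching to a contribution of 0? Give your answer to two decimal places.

Switching from a contribution of 25 to 0 lets Hiro keep an extra 25 gold, but lowers the guild treasury by 25, which costs Hiro their own share of that drop: 0.27 × 25 = 6.75.
Net gain = 25 − 6.75 = 18.25. The private return per contributed unit (0.27) is below 1, so free-riding is indeed the best response regardless of what the others do.

18.25 gold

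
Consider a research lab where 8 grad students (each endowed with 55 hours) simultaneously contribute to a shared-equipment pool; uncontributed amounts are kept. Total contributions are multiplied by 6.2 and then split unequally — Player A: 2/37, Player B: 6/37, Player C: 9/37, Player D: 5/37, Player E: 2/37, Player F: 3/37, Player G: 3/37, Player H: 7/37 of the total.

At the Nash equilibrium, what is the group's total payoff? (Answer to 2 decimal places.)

A player with share s gets back 6.2·s per unit contributed, so full contribution is dominant for anyone with s > 1/6.2 = 0.1613 and zero contribution is dominant for anyone below.
The shares above 0.1613 belong to Player B, Player C and Player H, contributing 55 each; the remaining 5 contribute 0. Total contributed: 165.
The shared-equipment pool pays out 6.2 × 165 = 1023.00 in total (split across the unequal shares, but the aggregate is all that matters for the group sum).
The 5 free-riders keep 55 each, adding 275. Group total = 275 + 1023.00 = 1298.00.

1298.00 hours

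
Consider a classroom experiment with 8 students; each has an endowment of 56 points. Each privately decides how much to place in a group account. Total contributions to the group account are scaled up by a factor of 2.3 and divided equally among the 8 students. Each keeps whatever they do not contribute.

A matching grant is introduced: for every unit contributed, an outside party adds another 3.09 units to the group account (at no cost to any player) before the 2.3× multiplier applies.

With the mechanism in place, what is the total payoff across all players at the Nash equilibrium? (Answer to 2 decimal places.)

4214.34 points

Under the mechanism each unit contributed yields 2.3 × 4.09 / 8 = 1.1759 back to its contributor per unit of net cost, which exceeds 1, making full contribution the dominant choice for everyone.
At the Nash equilibrium everyone contributes 56. Group total payoff = 2.3 × 4.09 × 448 = 4214.34.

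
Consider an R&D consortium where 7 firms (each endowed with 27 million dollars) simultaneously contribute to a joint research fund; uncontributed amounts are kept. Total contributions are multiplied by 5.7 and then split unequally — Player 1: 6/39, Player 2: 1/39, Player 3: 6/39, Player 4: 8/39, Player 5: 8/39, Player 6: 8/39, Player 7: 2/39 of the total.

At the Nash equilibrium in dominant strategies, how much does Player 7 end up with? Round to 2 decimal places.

Player j's private return per contributed unit is 5.7 × (j's share). Contributing is weakly dominant for j when that share is at least 1/5.7 = 0.1754, and contributing 0 is dominant otherwise.
The shares above 0.1754 belong to Player 4, Player 5 and Player 6, contributing 27 each; the remaining 4 contribute 0. Total contributed: 81.
Player 7 keeps 27 and receives 5.7 × 81 × 2/39 = 23.68 from the joint research fund, for a payoff of 50.68.

50.68 million dollars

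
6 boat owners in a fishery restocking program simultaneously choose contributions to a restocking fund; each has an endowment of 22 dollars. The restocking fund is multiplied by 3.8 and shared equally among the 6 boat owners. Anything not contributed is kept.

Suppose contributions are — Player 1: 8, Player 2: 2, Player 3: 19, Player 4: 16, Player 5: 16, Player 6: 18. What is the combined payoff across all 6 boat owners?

353.20 dollars

Total contributed: 8 + 2 + 19 + 16 + 16 + 18 = 79; total kept: 6 × 22 − 79 = 53.
The restocking fund pays out 3.8 × 79 = 300.20 in aggregate.
Group total = 53 + 300.20 = 353.20.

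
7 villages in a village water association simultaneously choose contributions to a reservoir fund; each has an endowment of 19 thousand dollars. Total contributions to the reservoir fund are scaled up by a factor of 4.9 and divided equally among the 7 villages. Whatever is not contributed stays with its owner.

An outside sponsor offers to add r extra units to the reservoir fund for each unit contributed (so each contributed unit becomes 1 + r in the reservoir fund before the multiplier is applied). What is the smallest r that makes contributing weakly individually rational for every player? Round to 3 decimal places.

With matching at rate r, one contributed unit becomes (1 + r) in the reservoir fund and returns 4.9 × (1 + r) / 7 to the contributor.
Setting this equal to 1: 1 + r = 7/4.9 = 1.4286.
So the minimum matching rate is r = 1.4286 − 1 = 0.429.

0.429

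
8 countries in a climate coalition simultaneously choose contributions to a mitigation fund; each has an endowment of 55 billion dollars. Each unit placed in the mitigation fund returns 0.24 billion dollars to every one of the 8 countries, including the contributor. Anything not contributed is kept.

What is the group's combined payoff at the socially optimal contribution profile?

844.80 billion dollars

Each contributed unit returns 1.920 to the group as a whole (0.24 to each of 8 players), which exceeds 1, so the social optimum is full contribution: group total = 1.920 × 440 = 844.80.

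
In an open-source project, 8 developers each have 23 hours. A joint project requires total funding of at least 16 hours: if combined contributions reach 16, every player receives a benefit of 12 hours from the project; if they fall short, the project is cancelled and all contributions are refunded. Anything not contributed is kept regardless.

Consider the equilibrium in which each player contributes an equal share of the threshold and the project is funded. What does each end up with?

33 hours

Equal share of the threshold: 16/8 = 2.
At this profile no one gains by cutting their contribution: any cut drops the total below 16, the project is cancelled, contributions are refunded, and the deviator ends with 23, which is less than 23 − 2 + 12 = 33. Contributing more than 2 just wastes the excess. So contributing exactly 2 is a best response.
Each player's payoff: 23 − 2 + 12 = 33.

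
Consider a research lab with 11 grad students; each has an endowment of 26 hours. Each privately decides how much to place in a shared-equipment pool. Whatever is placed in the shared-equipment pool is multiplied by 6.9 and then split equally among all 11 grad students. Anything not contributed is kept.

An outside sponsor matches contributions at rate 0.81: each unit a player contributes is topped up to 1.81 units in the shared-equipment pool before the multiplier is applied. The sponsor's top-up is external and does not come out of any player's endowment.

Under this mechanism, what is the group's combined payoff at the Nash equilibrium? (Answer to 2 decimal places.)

3571.85 hours

Under the mechanism each unit contributed yields 6.9 × 1.81 / 11 = 1.1354 back to its contributor per unit of net cost, which exceeds 1, making full contribution the dominant choice for everyone.
At the Nash equilibrium everyone contributes 26. Group total payoff = 6.9 × 1.81 × 286 = 3571.85.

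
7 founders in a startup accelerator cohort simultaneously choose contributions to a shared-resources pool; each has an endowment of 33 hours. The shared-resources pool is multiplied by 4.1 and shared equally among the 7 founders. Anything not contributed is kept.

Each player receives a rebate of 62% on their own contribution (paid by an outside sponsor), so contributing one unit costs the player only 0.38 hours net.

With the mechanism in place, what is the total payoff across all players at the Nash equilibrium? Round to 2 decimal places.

1090.32 hours

With the mechanism, a contributed unit returns (4.1/7) / 0.38 = 1.5414 per unit of net cost to the contributor — now above 1 — so contributing fully is weakly dominant for every player.
So the Nash equilibrium is full contribution by all 7; the group earns 7 × (33 × 0.62 + 4.1 × 33) = 1090.32.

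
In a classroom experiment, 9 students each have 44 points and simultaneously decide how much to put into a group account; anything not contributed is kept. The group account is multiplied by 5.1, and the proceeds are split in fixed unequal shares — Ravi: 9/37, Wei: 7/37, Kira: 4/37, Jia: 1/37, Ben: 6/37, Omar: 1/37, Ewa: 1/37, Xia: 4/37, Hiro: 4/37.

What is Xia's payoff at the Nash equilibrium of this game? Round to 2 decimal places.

68.26 points

Player j's private return per contributed unit is 5.1 × (j's share). Contributing is weakly dominant for j when that share is at least 1/5.1 = 0.1961, and contributing 0 is dominant otherwise.
Ravi alone (share 9/37) is above the threshold, contributing 44; the remaining 8 contribute 0. Total contributed: 44.
Xia keeps 44 and receives 5.1 × 44 × 4/37 = 24.26 from the group account, for a payoff of 68.26.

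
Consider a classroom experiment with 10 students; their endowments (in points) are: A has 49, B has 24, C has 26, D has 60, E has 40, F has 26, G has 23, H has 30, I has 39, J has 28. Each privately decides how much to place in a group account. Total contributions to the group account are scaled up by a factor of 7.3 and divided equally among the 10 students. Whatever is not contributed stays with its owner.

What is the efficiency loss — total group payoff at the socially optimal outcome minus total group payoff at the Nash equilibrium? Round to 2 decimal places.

2173.50 points

The private return per contributed unit is 7.3/10 = 0.7300 < 1 for every player regardless of endowment, so the Nash equilibrium is zero contribution and the group total is Σ E_j = 49 + 24 + 26 + 60 + 40 + 26 + 23 + 30 + 39 + 28 = 345.
Each contributed unit returns 7.300 to the group, so the social optimum is full contribution by everyone: group total = 7.300 × 345 = 2518.50.
Efficiency loss = (7.300 − 1) × 345 = 2173.50.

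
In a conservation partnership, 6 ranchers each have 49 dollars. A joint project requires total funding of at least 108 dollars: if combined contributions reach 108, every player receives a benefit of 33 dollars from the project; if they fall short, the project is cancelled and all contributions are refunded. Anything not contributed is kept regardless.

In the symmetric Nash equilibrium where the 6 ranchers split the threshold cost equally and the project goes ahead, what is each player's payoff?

64 dollars

Equal share of the threshold: 108/6 = 18.
At this profile no one gains by cutting their contribution: any cut drops the total below 108, the project is cancelled, contributions are refunded, and the deviator ends with 49, which is less than 49 − 18 + 33 = 64. Contributing more than 18 just wastes the excess. So contributing exactly 18 is a best response.
Each player's payoff: 49 − 18 + 33 = 64.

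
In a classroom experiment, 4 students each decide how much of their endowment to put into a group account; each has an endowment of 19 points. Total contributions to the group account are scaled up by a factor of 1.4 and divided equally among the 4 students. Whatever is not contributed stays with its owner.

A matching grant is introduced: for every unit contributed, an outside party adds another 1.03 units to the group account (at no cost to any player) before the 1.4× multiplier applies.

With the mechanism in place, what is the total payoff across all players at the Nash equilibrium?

With the mechanism, a contributed unit returns 1.4 × 2.03 / 4 = 0.7105 per unit of net cost — still below 1 — so contributing 0 remains dominant for every player.
At the Nash equilibrium no one contributes; group total payoff = 4 × 19 = 76.

76.00 points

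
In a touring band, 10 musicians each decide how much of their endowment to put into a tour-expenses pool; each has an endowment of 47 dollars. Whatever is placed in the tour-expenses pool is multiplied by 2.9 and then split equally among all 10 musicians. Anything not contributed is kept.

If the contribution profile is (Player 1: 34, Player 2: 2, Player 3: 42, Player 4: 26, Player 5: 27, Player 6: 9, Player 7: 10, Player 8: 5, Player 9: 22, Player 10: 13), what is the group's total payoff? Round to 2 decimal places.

Total contributed: 34 + 2 + 42 + 26 + 27 + 9 + 10 + 5 + 22 + 13 = 190; total kept: 10 × 47 − 190 = 280.
The tour-expenses pool pays out 2.9 × 190 = 551.00 in aggregate.
Group total = 280 + 551.00 = 831.00.

831.00 dollars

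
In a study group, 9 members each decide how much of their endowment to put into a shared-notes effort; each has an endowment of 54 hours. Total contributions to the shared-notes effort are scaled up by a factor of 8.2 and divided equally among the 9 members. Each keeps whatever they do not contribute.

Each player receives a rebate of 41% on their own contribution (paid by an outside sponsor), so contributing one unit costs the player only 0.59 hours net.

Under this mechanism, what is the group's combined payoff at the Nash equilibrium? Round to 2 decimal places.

The effective private return per unit is now (8.2/9) / 0.59 = 1.5443 > 1, so every player's dominant strategy flips to full contribution.
So the Nash equilibrium is full contribution by all 9; the group earns 9 × (54 × 0.41 + 8.2 × 54) = 4184.46.

4184.46 hours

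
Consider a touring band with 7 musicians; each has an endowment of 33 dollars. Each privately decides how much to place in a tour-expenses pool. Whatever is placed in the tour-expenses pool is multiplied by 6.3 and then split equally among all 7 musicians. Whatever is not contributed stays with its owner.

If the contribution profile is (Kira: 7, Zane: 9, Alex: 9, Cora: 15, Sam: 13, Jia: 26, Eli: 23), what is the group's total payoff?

771.60 dollars

Total contributed: 7 + 9 + 9 + 15 + 13 + 26 + 23 = 102; total kept: 7 × 33 − 102 = 129.
The tour-expenses pool pays out 6.3 × 102 = 642.60 in aggregate.
Group total = 129 + 642.60 = 771.60.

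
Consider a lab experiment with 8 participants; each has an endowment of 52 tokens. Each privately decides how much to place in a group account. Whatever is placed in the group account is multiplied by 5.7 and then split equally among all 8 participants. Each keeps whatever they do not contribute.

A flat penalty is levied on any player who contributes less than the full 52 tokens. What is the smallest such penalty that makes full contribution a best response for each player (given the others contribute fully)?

14.95 tokens

Given the others contribute fully, the best deviation is to contribute 0 (any partial contribution still incurs the fine and gives up units whose private return 0.7125 is below 1).
Deviating from 52 to 0 saves 52 tokens but forfeits the deviator's share of the drop in the group account: 5.7/8 × 52 = 37.05.
So the deviation gain is 52 − 37.05 = 14.95, and the fine must be at least 14.95 tokens to wipe it out.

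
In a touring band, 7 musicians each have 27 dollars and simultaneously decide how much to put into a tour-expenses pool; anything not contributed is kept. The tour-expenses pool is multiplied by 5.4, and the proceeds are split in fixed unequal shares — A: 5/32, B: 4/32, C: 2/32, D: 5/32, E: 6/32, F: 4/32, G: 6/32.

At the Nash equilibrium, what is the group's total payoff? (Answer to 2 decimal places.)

426.60 dollars

Player j's private return per contributed unit is 5.4 × (j's share). Contributing is weakly dominant for j when that share is at least 1/5.4 = 0.1852, and contributing 0 is dominant otherwise.
E and G are above the threshold, contributing 27 each; the remaining 5 contribute 0. Total contributed: 54.
The tour-expenses pool pays out 5.4 × 54 = 291.60 in total (split across the unequal shares, but the aggregate is all that matters for the group sum).
The 5 free-riders keep 27 each, adding 135. Group total = 135 + 291.60 = 426.60.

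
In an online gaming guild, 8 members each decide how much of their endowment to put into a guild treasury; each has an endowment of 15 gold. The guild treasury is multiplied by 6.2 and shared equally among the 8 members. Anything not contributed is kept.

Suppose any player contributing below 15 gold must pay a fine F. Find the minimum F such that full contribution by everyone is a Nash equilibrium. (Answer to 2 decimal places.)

3.38 gold

Given the others contribute fully, the best deviation is to contribute 0 (any partial contribution still incurs the fine and gives up units whose private return 0.7750 is below 1).
Deviating from 15 to 0 saves 15 gold but forfeits the deviator's share of the drop in the guild treasury: 6.2/8 × 15 = 11.62.
So the deviation gain is 15 − 11.62 = 3.38, and the fine must be at least 3.38 gold to wipe it out.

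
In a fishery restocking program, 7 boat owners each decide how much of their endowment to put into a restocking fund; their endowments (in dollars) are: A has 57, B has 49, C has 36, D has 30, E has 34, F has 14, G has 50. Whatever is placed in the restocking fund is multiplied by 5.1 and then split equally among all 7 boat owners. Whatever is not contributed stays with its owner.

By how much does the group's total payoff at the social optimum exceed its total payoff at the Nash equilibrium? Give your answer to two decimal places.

1107.00 dollars

The private return per contributed unit is 5.1/7 = 0.7286 < 1 for every player regardless of endowment, so the Nash equilibrium is zero contribution and the group total is Σ E_j = 57 + 49 + 36 + 30 + 34 + 14 + 50 = 270.
Each contributed unit returns 5.100 to the group, so the social optimum is full contribution by everyone: group total = 5.100 × 270 = 1377.00.
Efficiency loss = (5.100 − 1) × 270 = 1107.00.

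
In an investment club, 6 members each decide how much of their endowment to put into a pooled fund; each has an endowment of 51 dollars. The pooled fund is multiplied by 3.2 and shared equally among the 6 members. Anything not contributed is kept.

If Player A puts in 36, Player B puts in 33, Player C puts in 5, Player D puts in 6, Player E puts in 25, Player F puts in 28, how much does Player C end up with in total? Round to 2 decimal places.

116.93 dollars

Total contributed: 36 + 33 + 5 + 6 + 25 + 28 = 133.
Each receives 3.2 × 133 / 6 = 70.93 from the pooled fund.
Player C keeps 51 − 5 = 46, so Player C's payoff is 46 + 70.93 = 116.93.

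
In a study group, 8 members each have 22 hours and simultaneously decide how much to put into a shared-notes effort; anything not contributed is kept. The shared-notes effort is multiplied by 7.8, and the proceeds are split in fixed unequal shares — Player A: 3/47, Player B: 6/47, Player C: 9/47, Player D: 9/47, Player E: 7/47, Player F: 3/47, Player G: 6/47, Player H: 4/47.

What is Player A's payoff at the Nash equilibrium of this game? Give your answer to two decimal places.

Player j's private return per contributed unit is 7.8 × (j's share). Contributing is weakly dominant for j when that share is at least 1/7.8 = 0.1282, and contributing 0 is dominant otherwise.
The shares above 0.1282 belong to Player C, Player D and Player E, contributing 22 each; the remaining 5 contribute 0. Total contributed: 66.
Player A keeps 22 and receives 7.8 × 66 × 3/47 = 32.86 from the shared-notes effort, for a payoff of 54.86.

54.86 hours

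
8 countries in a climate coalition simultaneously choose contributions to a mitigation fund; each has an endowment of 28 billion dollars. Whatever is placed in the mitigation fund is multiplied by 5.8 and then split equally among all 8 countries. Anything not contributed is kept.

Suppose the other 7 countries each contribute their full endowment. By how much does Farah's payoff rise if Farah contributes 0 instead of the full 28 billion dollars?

7.70 billion dollars

Switching from a contribution of 28 to 0 lets Farah keep an extra 28 billion dollars, but lowers the mitigation fund by 28, which costs Farah their own share of that drop: 5.8/8 × 28 = 20.30.
Net gain = 28 − 20.30 = 7.70. The private return per contributed unit (0.7250) is below 1, so free-riding is indeed the best response regardless of what the others do.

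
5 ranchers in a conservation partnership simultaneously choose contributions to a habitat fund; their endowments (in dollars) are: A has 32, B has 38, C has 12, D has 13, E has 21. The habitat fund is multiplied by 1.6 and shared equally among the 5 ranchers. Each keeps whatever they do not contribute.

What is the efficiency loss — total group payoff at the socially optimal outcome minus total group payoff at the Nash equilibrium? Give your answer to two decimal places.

69.60 dollars

The private return per contributed unit is 1.6/5 = 0.3200 < 1 for every player regardless of endowment, so the Nash equilibrium is zero contribution and the group total is Σ E_j = 32 + 38 + 12 + 13 + 21 = 116.
Each contributed unit returns 1.600 to the group, so the social optimum is full contribution by everyone: group total = 1.600 × 116 = 185.60.
Efficiency loss = (1.600 − 1) × 116 = 69.60.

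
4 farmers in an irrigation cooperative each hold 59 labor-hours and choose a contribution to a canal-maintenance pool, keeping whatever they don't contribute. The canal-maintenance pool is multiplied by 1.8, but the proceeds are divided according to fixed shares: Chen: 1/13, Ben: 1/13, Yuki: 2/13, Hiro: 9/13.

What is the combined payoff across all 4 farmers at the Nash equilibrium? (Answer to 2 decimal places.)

283.20 labor-hours

Each unit j contributes comes back to j as 1.8 × (j's share), so j prefers to contribute only if that share exceeds 1/1.8 = 0.5556; otherwise keeping the unit dominates.
Only Hiro (9/13) clears that bar, contributing 59; the remaining 3 contribute 0. Total contributed: 59.
The canal-maintenance pool pays out 1.8 × 59 = 106.20 in total (split across the unequal shares, but the aggregate is all that matters for the group sum).
The 3 free-riders keep 59 each, adding 177. Group total = 177 + 106.20 = 283.20.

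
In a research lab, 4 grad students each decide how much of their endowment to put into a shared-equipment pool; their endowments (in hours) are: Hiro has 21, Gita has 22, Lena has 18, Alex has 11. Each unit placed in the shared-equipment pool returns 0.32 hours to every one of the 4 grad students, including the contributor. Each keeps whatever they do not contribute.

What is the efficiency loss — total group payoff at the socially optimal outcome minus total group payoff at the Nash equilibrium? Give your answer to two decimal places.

20.16 hours

The private return per contributed unit is 0.32 < 1 for everyone, so the Nash equilibrium is zero contribution and the group total is Σ E_j = 21 + 22 + 18 + 11 = 72.
Each contributed unit returns 1.280 to the group, so the social optimum is full contribution by everyone: group total = 1.280 × 72 = 92.16.
Efficiency loss = (1.280 − 1) × 72 = 20.16.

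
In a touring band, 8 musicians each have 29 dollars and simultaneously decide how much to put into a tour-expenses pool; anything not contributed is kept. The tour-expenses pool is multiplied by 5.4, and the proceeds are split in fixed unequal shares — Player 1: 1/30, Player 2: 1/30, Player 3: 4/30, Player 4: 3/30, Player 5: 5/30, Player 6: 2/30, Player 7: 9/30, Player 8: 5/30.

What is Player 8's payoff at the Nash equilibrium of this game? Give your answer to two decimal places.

55.10 dollars

Each unit j contributes comes back to j as 5.4 × (j's share), so j prefers to contribute only if that share exceeds 1/5.4 = 0.1852; otherwise keeping the unit dominates.
Only Player 7 (9/30) clears that bar, contributing 29; the remaining 7 contribute 0. Total contributed: 29.
Player 8 keeps 29 and receives 5.4 × 29 × 5/30 = 26.10 from the tour-expenses pool, for a payoff of 55.10.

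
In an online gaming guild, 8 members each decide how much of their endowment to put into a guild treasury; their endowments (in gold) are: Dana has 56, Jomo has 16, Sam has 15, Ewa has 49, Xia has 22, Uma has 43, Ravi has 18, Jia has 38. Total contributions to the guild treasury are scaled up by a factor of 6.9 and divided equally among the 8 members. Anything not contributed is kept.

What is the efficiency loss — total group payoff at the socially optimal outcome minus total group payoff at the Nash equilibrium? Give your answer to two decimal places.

1516.30 gold

The private return per contributed unit is 6.9/8 = 0.8625 < 1 for every player regardless of endowment, so the Nash equilibrium is zero contribution and the group total is Σ E_j = 56 + 16 + 15 + 49 + 22 + 43 + 18 + 38 = 257.
Each contributed unit returns 6.900 to the group, so the social optimum is full contribution by everyone: group total = 6.900 × 257 = 1773.30.
Efficiency loss = (6.900 − 1) × 257 = 1516.30.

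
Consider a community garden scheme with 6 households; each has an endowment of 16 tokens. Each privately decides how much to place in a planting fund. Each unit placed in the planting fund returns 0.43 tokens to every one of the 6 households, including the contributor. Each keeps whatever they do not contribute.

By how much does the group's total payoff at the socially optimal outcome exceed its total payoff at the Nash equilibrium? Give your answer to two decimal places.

The private return per contributed unit is 0.43 < 1, so contributing 0 is dominant for every player. At the Nash equilibrium everyone keeps their 16, and the group total is 6 × 16 = 96.
Each contributed unit returns 2.580 to the group as a whole (0.43 to each of 6 players), which exceeds 1, so the social optimum is full contribution: group total = 2.580 × 96 = 247.68.
Efficiency loss = 247.68 − 96 = 151.68.

151.68 tokens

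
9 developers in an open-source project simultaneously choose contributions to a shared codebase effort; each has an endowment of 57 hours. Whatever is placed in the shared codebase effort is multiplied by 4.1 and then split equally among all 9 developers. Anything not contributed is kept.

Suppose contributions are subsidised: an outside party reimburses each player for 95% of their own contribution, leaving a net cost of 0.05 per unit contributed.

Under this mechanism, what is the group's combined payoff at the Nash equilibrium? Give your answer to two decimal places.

2590.65 hours

With the mechanism, a contributed unit returns (4.1/9) / 0.05 = 9.1111 per unit of net cost to the contributor — now above 1 — so contributing fully is weakly dominant for every player.
At the Nash equilibrium everyone contributes 57. Group total payoff = 9 × (57 × 0.95 + 4.1 × 57) = 2590.65.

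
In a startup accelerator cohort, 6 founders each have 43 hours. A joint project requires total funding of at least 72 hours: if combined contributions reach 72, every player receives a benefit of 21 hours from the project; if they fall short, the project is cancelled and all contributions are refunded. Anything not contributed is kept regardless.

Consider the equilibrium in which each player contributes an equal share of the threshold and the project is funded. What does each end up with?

Equal share of the threshold: 72/6 = 12.
At this profile no one gains by cutting their contribution: any cut drops the total below 72, the project is cancelled, contributions are refunded, and the deviator ends with 43, which is less than 43 − 12 + 21 = 52. Contributing more than 12 just wastes the excess. So contributing exactly 12 is a best response.
Each player's payoff: 43 − 12 + 21 = 52.

52 hours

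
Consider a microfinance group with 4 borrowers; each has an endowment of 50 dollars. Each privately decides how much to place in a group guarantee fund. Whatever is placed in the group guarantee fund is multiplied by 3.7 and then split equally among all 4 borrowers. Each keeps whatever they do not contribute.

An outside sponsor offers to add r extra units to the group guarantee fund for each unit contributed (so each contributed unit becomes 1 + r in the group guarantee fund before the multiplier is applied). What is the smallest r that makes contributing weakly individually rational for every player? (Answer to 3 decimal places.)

0.081

With matching at rate r, one contributed unit becomes (1 + r) in the group guarantee fund and returns 3.7 × (1 + r) / 4 to the contributor.
Setting this equal to 1: 1 + r = 4/3.7 = 1.0811.
So the minimum matching rate is r = 1.0811 − 1 = 0.081.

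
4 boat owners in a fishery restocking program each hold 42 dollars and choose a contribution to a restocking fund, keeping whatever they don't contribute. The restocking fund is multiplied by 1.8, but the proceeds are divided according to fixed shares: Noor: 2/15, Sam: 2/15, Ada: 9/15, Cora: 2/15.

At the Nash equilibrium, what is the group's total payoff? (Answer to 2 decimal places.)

201.60 dollars

Each unit j contributes comes back to j as 1.8 × (j's share), so j prefers to contribute only if that share exceeds 1/1.8 = 0.5556; otherwise keeping the unit dominates.
The only share above 0.5556 is Ada's 9/15, contributing 42; the remaining 3 contribute 0. Total contributed: 42.
The restocking fund pays out 1.8 × 42 = 75.60 in total (split across the unequal shares, but the aggregate is all that matters for the group sum).
The 3 free-riders keep 42 each, adding 126. Group total = 126 + 75.60 = 201.60.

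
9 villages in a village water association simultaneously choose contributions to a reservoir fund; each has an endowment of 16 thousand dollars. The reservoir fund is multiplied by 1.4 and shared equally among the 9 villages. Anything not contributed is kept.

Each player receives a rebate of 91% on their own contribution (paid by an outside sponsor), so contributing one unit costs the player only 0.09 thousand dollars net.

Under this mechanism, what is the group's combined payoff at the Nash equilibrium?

332.64 thousand dollars

The effective private return per unit is now (1.4/9) / 0.09 = 1.7284 > 1, so every player's dominant strategy flips to full contribution.
At the Nash equilibrium everyone contributes 16. Group total payoff = 9 × (16 × 0.91 + 1.4 × 16) = 332.64.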